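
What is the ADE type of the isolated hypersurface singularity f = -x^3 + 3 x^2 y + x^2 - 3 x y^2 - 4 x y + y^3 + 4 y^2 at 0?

A_2

The Hessian of f at 0 is [[2, -4], [-4, 8]] with rank 1, so corank 1. A Groebner basis of the Jacobian ideal J(f) in C{x,y} is {y^2, x - 2*y}; counting standard monomials gives mu = 2. Corank 1: A-series; mu = 2 gives A_2.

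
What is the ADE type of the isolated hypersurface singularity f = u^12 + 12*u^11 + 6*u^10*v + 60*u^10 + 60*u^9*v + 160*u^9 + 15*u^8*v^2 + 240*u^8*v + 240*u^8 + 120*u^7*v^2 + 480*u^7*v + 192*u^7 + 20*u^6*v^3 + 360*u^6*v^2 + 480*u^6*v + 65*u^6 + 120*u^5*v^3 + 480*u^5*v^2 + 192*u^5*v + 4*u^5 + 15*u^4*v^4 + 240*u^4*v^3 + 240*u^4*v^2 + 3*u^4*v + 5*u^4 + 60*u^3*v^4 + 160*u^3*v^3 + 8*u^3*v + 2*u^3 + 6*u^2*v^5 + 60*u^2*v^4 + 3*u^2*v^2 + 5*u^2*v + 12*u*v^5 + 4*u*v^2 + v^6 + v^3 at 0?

D_{7}

The Hessian of f at 0 has rank 0. Corank 2; j^3 = (u + v)^2*(2*u + v) has shape L^2 M (L != M), so D-series; mu = 7 gives D_7.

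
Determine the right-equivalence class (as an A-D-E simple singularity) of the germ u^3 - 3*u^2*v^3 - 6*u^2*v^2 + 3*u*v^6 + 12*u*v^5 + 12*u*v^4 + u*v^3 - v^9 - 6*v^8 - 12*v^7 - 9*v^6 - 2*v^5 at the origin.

The Hessian of f at 0 has rank 0. Corank 2; j^3 = u^3 is a perfect cube, so E-series; the 4-jet and mu = 7 give E_7.

E7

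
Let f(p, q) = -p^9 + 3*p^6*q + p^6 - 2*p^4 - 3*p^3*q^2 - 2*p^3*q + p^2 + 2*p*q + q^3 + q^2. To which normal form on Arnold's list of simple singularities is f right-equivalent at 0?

A2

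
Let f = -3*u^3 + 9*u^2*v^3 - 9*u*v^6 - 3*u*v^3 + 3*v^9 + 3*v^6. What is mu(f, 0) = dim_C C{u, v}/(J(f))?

7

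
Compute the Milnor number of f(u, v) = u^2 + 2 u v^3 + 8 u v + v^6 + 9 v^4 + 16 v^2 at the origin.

The Hessian of f at 0 is [[2, 8], [8, 32]] with rank 1, so corank 1. A Groebner basis of the Jacobian ideal J(f) in C{u,v} is {v^3, u + 4*v}; counting standard monomials gives mu = 3. Corank 1: A-series; mu = 3 gives A_3.

3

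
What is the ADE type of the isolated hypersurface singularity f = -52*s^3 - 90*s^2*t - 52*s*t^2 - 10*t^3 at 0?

The Hessian of f at 0 has rank 0. Corank 2; j^3 = -2*(2*s + t)*(13*s^2 + 16*s*t + 5*t^2) splits into three distinct lines over C (the quadratic factor has nonzero discriminant), so D_4.

D_{4}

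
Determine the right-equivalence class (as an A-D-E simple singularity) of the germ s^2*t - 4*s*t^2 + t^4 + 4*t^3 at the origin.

D_5

The Hessian of f at 0 has rank 0. Corank 2; j^3 = t*(s - 2*t)^2 has shape L^2 M (L != M), so D-series; mu = 5 gives D_5.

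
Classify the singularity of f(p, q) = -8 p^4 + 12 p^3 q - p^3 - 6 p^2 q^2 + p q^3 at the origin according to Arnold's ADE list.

E_{7}

The Hessian of f at 0 is [[0, 0], [0, 0]] with rank 0, so corank 2. A Groebner basis of the Jacobian ideal J(f) in C{p,q} is {3*p^2/4 + q^4 - q^3/4, p^3, p^2*q + p^2/4 - q^3/12, p^2 + p*q^2 - q^3/3}; counting standard monomials gives mu = 7. Corank 2; j^3 = -p^3 is a perfect cube, so E-series; the 4-jet and mu = 7 give E_7.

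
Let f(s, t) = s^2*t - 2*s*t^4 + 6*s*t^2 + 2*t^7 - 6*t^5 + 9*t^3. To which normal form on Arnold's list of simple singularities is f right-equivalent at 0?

D8

The Hessian of f at 0 has rank 0. Corank 2; j^3 = t*(s + 3*t)^2 has shape L^2 M (L != M), so D-series; mu = 8 gives D_8.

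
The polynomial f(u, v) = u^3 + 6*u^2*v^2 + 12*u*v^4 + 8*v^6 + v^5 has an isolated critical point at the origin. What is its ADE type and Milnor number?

The Hessian of f at 0 has rank 0. Corank 2; j^3 = u^3 is a perfect cube, so E-series; the 5-jet and mu = 8 give E_8.

Type E_8, Milnor number mu = 8.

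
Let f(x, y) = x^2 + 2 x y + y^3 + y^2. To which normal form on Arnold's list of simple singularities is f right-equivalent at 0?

A_{2}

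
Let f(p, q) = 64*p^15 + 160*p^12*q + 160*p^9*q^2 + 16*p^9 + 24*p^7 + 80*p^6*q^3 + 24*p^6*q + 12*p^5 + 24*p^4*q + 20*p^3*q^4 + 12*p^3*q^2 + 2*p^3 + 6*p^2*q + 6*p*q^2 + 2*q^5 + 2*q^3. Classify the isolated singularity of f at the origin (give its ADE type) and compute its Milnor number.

The Hessian of f at 0 has rank 0. Corank 2; j^3 = 2*(p + q)^3 is a perfect cube, so E-series; the 5-jet and mu = 8 give E_8.

Type E8, Milnor number mu = 8.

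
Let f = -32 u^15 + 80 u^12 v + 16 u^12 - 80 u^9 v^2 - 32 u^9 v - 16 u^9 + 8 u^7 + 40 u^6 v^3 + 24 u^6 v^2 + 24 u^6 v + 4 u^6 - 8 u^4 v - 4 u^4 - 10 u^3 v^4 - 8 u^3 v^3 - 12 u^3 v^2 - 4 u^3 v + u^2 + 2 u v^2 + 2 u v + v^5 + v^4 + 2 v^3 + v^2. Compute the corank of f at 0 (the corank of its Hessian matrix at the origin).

Hessian at 0 has rank 1.

1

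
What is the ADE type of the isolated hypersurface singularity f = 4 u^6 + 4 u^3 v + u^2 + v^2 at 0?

A_1

The Hessian of f at 0 has rank 2. Corank 0: nondegenerate Morse point, so A_1.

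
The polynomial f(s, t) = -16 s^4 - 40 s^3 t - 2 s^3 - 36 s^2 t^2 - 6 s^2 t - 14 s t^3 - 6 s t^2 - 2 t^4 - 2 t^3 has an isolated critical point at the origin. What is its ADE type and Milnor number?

Type E7, Milnor number mu = 7.

The Hessian of f at 0 is [[0, 0], [0, 0]] with rank 0, so corank 2. A Groebner basis of the Jacobian ideal J(f) in C{s,t} is {3*s^2/4 + 3*s*t/2 + t^4 - t^3/4 + 3*t^2/4, s^3 + 9*s^2/4 + 9*s*t/2 + t^3/4 + 9*t^2/4, s^2*t - 7*s^2/4 - 7*s*t/2 - 5*t^3/12 - 7*t^2/4, s^2 + s*t^2 + 2*s*t + 2*t^3/3 + t^2}; counting standard monomials gives mu = 7. Corank 2; j^3 = -2*(s + t)^3 is a perfect cube, so E-series; the 4-jet and mu = 7 give E_7.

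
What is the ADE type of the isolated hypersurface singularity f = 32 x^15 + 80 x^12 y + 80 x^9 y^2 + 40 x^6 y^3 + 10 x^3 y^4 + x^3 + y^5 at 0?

The Hessian of f at 0 has rank 0. Corank 2; j^3 = x^3 is a perfect cube, so E-series; the 5-jet and mu = 8 give E_8.

E8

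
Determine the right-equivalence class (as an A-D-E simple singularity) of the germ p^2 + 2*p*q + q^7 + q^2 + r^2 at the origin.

The Hessian of f at 0 is [[2, 2, 0], [2, 2, 0], [0, 0, 2]] with rank 2, so corank 1. A Groebner basis of the Jacobian ideal J(f) in C{p,q,r} is {q^6, p + q, r}; counting standard monomials gives mu = 6. Corank 1: A-series; mu = 6 gives A_6.

A6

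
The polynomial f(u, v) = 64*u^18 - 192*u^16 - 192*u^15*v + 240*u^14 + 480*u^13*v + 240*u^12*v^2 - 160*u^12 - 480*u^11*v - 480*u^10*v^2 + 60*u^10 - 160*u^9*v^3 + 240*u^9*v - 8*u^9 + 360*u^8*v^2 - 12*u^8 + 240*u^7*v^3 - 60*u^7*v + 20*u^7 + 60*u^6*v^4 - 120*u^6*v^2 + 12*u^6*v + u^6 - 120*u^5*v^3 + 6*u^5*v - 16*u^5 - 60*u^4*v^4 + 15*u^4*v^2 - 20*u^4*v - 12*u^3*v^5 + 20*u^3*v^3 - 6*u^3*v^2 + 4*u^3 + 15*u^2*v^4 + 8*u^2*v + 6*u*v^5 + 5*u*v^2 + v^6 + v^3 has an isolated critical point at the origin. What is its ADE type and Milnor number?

Type D_7, Milnor number mu = 7.

The Hessian of f at 0 has rank 0. Corank 2; j^3 = (u + v)*(2*u + v)^2 has shape L^2 M (L != M), so D-series; mu = 7 gives D_7.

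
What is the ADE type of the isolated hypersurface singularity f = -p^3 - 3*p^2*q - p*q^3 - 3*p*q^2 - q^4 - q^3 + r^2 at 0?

E7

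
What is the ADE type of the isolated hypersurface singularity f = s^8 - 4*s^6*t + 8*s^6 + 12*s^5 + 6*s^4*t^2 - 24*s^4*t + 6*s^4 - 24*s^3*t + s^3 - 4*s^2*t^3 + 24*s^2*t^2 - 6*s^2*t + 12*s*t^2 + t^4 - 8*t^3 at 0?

E_6

The Hessian of f at 0 has rank 0. Corank 2; j^3 = (s - 2*t)^3 is a perfect cube, so E-series; the 4-jet and mu = 6 give E_6.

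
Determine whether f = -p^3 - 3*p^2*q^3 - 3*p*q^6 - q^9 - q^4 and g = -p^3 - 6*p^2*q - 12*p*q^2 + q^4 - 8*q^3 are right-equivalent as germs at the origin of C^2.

The Hessian of f at 0 is [[0, 0], [0, 0]] with rank 0, so corank 2. A Groebner basis of the Jacobian ideal J(f) in C{p,q} is {q^3, p^2}; counting standard monomials gives mu = 6. Corank 2; j^3 = -p^3 is a perfect cube, so E-series; the 4-jet and mu = 6 give E_6. The Hessian of g at 0 is [[0, 0], [0, 0]] with rank 0, so corank 2. A Groebner basis of the Jacobian ideal J(g) in C{p,q} is {q^3, p^2 + 4*p*q + 4*q^2}; counting standard monomials gives mu = 6. Corank 2; j^3 = -(p + 2*q)^3 is a perfect cube, so E-series; the 4-jet and mu = 6 give E_6. Both have type E_6, hence right-equivalent.

Yes.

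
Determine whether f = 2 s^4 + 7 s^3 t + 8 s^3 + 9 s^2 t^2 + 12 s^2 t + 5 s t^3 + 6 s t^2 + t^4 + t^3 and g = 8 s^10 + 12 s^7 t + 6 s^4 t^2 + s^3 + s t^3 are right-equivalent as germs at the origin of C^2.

Yes.

The Hessian of f at 0 has rank 0. Corank 2; j^3 = (2*s + t)^3 is a perfect cube, so E-series; the 4-jet and mu = 7 give E_7. The Hessian of g at 0 has rank 0. Corank 2; j^3 = s^3 is a perfect cube, so E-series; the 4-jet and mu = 7 give E_7. Both have type E_7, hence right-equivalent.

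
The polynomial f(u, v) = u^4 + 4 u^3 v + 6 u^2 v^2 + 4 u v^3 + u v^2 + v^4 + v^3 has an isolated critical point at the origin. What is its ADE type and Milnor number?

Type D5, Milnor number mu = 5.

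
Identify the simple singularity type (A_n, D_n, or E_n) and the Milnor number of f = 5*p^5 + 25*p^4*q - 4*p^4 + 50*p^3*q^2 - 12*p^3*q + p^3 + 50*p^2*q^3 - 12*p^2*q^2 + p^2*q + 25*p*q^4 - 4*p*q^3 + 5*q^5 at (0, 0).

Type D_{6}, Milnor number mu = 6.

The Hessian of f at 0 has rank 0. Corank 2; j^3 = p^2*(p + q) has shape L^2 M (L != M), so D-series; mu = 6 gives D_6.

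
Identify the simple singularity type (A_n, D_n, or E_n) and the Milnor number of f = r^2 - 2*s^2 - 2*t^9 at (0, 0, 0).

Type A_8, Milnor number mu = 8.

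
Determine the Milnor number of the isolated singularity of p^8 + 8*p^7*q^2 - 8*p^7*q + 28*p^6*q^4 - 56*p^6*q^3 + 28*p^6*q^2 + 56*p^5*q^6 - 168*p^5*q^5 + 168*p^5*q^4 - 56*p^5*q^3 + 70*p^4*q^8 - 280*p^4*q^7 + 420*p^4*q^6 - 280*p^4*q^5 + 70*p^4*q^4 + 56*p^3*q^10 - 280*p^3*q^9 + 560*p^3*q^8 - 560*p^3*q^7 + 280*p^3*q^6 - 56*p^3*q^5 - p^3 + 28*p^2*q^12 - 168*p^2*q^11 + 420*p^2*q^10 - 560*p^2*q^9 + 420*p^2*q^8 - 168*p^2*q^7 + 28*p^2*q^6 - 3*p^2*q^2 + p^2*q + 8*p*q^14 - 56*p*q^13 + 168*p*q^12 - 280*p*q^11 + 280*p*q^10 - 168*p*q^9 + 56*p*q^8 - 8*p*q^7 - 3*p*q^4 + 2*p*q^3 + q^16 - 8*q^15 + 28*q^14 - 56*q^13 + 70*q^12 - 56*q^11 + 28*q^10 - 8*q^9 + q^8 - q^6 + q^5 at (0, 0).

The Hessian of f at 0 has rank 0. Corank 2; j^3 = -p^2*(p - q) has shape L^2 M (L != M), so D-series; mu = 9 gives D_9.

9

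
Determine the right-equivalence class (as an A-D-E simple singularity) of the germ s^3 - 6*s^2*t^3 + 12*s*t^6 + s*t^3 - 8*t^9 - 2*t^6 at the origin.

The Hessian of f at 0 is [[0, 0], [0, 0]] with rank 0, so corank 2. A Groebner basis of the Jacobian ideal J(f) in C{s,t} is {s^3, s*t^2, 3*s^2 + t^3}; counting standard monomials gives mu = 7. Corank 2; j^3 = s^3 is a perfect cube, so E-series; the 4-jet and mu = 7 give E_7.

E_{7}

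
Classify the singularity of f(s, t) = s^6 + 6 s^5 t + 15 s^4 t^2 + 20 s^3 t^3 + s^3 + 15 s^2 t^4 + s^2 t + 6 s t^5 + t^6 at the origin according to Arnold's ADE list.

D_{7}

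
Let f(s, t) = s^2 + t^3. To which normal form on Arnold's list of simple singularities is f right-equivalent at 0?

The Hessian of f at 0 has rank 1. Corank 1: A-series; mu = 2 gives A_2.

A_2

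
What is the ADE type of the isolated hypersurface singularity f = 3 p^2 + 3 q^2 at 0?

A1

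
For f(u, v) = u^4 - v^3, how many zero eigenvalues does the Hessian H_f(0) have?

Hessian at 0 has rank 0.

2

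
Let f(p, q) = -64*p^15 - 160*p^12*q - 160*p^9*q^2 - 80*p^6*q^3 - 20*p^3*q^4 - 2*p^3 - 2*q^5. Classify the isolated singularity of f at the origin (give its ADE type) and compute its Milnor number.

Type E8, Milnor number mu = 8.

The Hessian of f at 0 has rank 0. Corank 2; j^3 = -2*p^3 is a perfect cube, so E-series; the 5-jet and mu = 8 give E_8.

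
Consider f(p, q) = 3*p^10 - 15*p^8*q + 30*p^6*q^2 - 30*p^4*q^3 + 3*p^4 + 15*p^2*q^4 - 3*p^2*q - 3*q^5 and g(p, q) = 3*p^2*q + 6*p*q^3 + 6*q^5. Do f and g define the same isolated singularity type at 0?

The Hessian of f at 0 is [[0, 0], [0, 0]] with rank 0, so corank 2. A Groebner basis of the Jacobian ideal J(f) in C{p,q} is {p^2/5 + q^4, p^3, p*q}; counting standard monomials gives mu = 6. Corank 2; j^3 = -3*p^2*q has shape L^2 M (L != M), so D-series; mu = 6 gives D_6. The Hessian of g at 0 is [[0, 0], [0, 0]] with rank 0, so corank 2. A Groebner basis of the Jacobian ideal J(g) in C{p,q} is {p^3, p^2*q, -p^2/4 + p*q^2, p*q + q^3}; counting standard monomials gives mu = 6. Corank 2; j^3 = 3*p^2*q has shape L^2 M (L != M), so D-series; mu = 6 gives D_6. Both have type D_6, hence right-equivalent.

Yes.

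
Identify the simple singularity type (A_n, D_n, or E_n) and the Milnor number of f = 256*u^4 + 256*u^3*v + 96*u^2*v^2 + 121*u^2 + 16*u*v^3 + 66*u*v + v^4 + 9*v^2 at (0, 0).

The Hessian of f at 0 has rank 1. Corank 1: A-series; mu = 3 gives A_3.

Type A3, Milnor number mu = 3.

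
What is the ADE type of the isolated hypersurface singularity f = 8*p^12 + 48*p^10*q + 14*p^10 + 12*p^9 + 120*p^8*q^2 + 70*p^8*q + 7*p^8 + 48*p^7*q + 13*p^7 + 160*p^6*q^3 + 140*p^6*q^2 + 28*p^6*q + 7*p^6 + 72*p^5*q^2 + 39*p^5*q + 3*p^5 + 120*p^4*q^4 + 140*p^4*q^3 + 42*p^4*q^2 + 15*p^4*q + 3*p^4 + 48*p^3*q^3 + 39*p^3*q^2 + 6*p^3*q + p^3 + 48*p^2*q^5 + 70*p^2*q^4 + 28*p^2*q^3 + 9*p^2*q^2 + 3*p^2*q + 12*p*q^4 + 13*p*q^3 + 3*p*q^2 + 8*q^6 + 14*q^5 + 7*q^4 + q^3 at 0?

The Hessian of f at 0 is [[0, 0], [0, 0]] with rank 0, so corank 2. A Groebner basis of the Jacobian ideal J(f) in C{p,q} is {-3*p^2/20 - 3*p*q/10 + q^4 - q^3/20 - 3*q^2/20, p^3 + 6*p^2/5 + 12*p*q/5 + 7*q^3/5 + 6*q^2/5, p^2*q - 17*p^2/20 - 17*p*q/10 - 77*q^3/60 - 17*q^2/20, 9*p^2/20 + p*q^2 + 9*p*q/10 + 23*q^3/20 + 9*q^2/20}; counting standard monomials gives mu = 7. Corank 2; j^3 = (p + q)^3 is a perfect cube, so E-series; the 4-jet and mu = 7 give E_7.

E_7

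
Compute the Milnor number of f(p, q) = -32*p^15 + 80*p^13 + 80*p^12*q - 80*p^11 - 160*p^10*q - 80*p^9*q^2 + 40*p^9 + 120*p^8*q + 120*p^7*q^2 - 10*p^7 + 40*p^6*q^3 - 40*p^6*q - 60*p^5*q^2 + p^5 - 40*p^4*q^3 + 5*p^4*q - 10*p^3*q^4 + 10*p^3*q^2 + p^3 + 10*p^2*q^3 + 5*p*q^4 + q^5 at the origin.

8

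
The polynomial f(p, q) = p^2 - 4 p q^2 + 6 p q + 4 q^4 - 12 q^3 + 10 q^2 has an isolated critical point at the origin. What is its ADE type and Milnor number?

The Hessian of f at 0 has rank 2. Corank 0: nondegenerate Morse point, so A_1.

Type A1, Milnor number mu = 1.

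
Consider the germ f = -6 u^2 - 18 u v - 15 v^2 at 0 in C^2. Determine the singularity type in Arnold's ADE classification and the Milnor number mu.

The Hessian of f at 0 is [[-12, -18], [-18, -30]] with rank 2, so corank 0. A Groebner basis of the Jacobian ideal J(f) in C{u,v} is {u, v}; counting standard monomials gives mu = 1. Corank 0: nondegenerate Morse point, so A_1.

Type A_1, Milnor number mu = 1.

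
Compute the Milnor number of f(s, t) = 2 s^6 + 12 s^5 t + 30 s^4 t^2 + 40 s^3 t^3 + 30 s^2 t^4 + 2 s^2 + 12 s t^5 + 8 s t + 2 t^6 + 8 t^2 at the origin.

5

The Hessian of f at 0 has rank 1. Corank 1: A-series; mu = 5 gives A_5.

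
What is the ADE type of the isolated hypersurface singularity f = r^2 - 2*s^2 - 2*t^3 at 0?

A_{2}

The Hessian of f at 0 has rank 2. Corank 1: A-series; mu = 2 gives A_2.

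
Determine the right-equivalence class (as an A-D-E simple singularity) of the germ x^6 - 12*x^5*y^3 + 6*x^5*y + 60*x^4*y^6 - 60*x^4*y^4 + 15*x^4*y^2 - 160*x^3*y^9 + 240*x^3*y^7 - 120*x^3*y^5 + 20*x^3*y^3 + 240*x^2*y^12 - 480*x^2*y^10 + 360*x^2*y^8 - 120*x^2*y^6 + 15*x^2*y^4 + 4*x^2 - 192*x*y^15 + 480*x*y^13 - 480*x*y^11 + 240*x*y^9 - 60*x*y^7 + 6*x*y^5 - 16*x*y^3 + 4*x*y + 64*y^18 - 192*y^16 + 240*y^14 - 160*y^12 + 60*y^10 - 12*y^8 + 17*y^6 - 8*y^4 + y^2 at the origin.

A_5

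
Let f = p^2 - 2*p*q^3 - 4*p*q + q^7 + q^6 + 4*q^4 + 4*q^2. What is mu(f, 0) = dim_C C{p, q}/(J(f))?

The Hessian of f at 0 has rank 1. Corank 1: A-series; mu = 6 gives A_6.

6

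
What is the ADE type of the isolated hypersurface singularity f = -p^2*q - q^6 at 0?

D_7

The Hessian of f at 0 is [[0, 0], [0, 0]] with rank 0, so corank 2. A Groebner basis of the Jacobian ideal J(f) in C{p,q} is {p^2/6 + q^5, p^3, p*q}; counting standard monomials gives mu = 7. Corank 2; j^3 = -p^2*q has shape L^2 M (L != M), so D-series; mu = 7 gives D_7.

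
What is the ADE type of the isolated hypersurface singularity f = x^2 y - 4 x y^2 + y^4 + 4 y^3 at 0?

The Hessian of f at 0 is [[0, 0], [0, 0]] with rank 0, so corank 2. A Groebner basis of the Jacobian ideal J(f) in C{x,y} is {x^3 + 2*x^2 - 8*y^2, x^2/4 + y^3 - y^2, x*y - 2*y^2}; counting standard monomials gives mu = 5. Corank 2; j^3 = y*(x - 2*y)^2 has shape L^2 M (L != M), so D-series; mu = 5 gives D_5.

D_5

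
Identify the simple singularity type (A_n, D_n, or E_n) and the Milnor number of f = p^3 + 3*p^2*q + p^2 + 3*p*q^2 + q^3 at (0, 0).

Type A2, Milnor number mu = 2.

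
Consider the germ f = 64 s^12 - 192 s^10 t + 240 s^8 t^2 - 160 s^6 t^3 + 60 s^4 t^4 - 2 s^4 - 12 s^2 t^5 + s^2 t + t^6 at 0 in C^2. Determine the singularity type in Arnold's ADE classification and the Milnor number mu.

Type D_7, Milnor number mu = 7.

The Hessian of f at 0 has rank 0. Corank 2; j^3 = s^2*t has shape L^2 M (L != M), so D-series; mu = 7 gives D_7.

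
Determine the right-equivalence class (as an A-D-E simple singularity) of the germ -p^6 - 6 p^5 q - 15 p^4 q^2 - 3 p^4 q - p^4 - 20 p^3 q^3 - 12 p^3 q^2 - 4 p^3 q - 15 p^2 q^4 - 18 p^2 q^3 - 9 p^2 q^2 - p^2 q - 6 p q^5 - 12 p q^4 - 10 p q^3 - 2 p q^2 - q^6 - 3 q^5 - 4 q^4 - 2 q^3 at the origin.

D4

The Hessian of f at 0 is [[0, 0], [0, 0]] with rank 0, so corank 2. A Groebner basis of the Jacobian ideal J(f) in C{p,q} is {q^3, p^2 + 2*q^2, p*q + q^2}; counting standard monomials gives mu = 4. Corank 2; j^3 = -q*(p^2 + 2*p*q + 2*q^2) splits into three distinct lines over C (the quadratic factor has nonzero discriminant), so D_4.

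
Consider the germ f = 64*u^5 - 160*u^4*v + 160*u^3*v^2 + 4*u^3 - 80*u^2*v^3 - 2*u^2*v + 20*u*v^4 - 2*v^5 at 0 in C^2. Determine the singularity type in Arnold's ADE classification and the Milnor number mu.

Type D_{6}, Milnor number mu = 6.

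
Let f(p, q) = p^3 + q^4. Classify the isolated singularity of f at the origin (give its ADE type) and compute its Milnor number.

Type E6, Milnor number mu = 6.

The Hessian of f at 0 has rank 0. Corank 2; j^3 = p^3 is a perfect cube, so E-series; the 4-jet and mu = 6 give E_6.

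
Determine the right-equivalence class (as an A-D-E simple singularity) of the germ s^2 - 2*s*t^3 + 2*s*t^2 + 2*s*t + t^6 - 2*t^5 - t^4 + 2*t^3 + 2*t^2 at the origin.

The Hessian of f at 0 has rank 2. Corank 0: nondegenerate Morse point, so A_1.

A_{1}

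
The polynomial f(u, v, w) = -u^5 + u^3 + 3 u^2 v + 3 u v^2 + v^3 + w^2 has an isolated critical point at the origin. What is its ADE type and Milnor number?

Type E8, Milnor number mu = 8.

The Hessian of f at 0 is [[0, 0, 0], [0, 0, 0], [0, 0, 2]] with rank 1, so corank 2. A Groebner basis of the Jacobian ideal J(f) in C{u,v,w} is {v^5, u*v^3 + 3*v^4/4, u^2 + 2*u*v + v^2, w}; counting standard monomials gives mu = 8. Corank 2; j^3 = (u + v)^3 is a perfect cube, so E-series; the 5-jet and mu = 8 give E_8.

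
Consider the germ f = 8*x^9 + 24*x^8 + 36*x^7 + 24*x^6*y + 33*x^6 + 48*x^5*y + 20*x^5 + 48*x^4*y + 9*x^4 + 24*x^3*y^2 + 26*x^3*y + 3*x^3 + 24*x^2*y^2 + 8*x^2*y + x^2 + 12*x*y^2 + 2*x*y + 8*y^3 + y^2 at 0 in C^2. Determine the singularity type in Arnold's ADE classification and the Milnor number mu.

Type A_{2}, Milnor number mu = 2.

The Hessian of f at 0 has rank 1. Corank 1: A-series; mu = 2 gives A_2.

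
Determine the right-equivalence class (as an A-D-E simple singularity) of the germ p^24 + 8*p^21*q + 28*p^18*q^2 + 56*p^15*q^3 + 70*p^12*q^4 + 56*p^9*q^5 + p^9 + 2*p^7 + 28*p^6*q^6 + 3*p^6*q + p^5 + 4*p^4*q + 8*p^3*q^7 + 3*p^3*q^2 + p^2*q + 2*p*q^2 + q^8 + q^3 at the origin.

The Hessian of f at 0 is [[0, 0], [0, 0]] with rank 0, so corank 2. A Groebner basis of the Jacobian ideal J(f) in C{p,q} is {p^2*q^2 - 8*p^2*q - p^2 - 16*p*q^2 - 3*p*q - 8*q^3 - 2*q^2, 16*p^2*q + 2*p^2 + p*q^3 + 32*p*q^2 + 5*p*q + 16*q^3 + 3*q^2, -24*p^2*q - 3*p^2 - 48*p*q^2 - 7*p*q + q^4 - 24*q^3 - 4*q^2, p^3 + 3*p^2*q + 3*p*q^2 + q^3}; counting standard monomials gives mu = 9. Corank 2; j^3 = q*(p + q)^2 has shape L^2 M (L != M), so D-series; mu = 9 gives D_9.

D_9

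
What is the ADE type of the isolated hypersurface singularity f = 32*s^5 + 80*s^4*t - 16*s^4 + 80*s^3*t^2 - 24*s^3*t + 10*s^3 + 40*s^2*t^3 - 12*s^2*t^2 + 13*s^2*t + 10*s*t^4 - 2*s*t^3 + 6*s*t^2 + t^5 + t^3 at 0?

The Hessian of f at 0 is [[0, 0], [0, 0]] with rank 0, so corank 2. A Groebner basis of the Jacobian ideal J(f) in C{s,t} is {t^3, s^2 - 3*t^2/11, s*t + 6*t^2/11}; counting standard monomials gives mu = 4. Corank 2; j^3 = (2*s + t)*(5*s^2 + 4*s*t + t^2) splits into three distinct lines over C (the quadratic factor has nonzero discriminant), so D_4.

D_4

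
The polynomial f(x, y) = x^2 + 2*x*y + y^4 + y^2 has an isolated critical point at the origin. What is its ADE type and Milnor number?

Type A_3, Milnor number mu = 3.

The Hessian of f at 0 has rank 1. Corank 1: A-series; mu = 3 gives A_3.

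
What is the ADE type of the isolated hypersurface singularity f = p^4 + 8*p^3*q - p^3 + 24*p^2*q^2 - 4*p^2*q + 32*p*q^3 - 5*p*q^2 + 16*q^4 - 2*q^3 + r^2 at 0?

D_{5}

The Hessian of f at 0 has rank 1. Corank 2; j^3 = -(p + q)^2*(p + 2*q) has shape L^2 M (L != M), so D-series; mu = 5 gives D_5.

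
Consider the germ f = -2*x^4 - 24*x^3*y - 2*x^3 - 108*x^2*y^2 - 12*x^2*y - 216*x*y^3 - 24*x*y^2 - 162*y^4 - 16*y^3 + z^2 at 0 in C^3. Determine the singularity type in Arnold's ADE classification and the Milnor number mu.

Type E6, Milnor number mu = 6.

The Hessian of f at 0 is [[0, 0, 0], [0, 0, 0], [0, 0, 2]] with rank 1, so corank 2. A Groebner basis of the Jacobian ideal J(f) in C{x,y,z} is {y^4, x*y^2 + 7*y^3/3, x^2 + 4*x*y + 4*y^2, z}; counting standard monomials gives mu = 6. Corank 2; j^3 = -2*(x + 2*y)^3 is a perfect cube, so E-series; the 4-jet and mu = 6 give E_6.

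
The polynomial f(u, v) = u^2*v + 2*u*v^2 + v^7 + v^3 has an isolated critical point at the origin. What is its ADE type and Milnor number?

The Hessian of f at 0 has rank 0. Corank 2; j^3 = v*(u + v)^2 has shape L^2 M (L != M), so D-series; mu = 8 gives D_8.

Type D_8, Milnor number mu = 8.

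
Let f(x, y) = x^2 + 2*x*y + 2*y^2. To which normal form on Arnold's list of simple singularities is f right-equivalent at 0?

A_{1}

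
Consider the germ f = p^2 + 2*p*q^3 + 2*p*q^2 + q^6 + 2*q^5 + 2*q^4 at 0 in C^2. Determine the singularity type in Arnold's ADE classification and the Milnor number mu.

The Hessian of f at 0 has rank 1. Corank 1: A-series; mu = 3 gives A_3.

Type A_3, Milnor number mu = 3.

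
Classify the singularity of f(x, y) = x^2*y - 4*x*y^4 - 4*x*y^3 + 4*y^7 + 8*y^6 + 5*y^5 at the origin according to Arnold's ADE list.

D6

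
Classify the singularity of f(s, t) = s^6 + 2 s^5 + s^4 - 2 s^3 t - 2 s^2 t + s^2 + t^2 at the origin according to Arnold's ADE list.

A1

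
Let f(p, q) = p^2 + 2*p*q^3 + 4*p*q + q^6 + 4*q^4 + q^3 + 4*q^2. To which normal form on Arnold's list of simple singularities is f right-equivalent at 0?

A_2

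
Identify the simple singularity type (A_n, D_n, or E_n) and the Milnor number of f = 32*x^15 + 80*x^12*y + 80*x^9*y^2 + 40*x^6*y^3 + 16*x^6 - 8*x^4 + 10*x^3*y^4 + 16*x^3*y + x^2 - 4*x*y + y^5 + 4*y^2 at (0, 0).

Type A_{4}, Milnor number mu = 4.

The Hessian of f at 0 has rank 1. Corank 1: A-series; mu = 4 gives A_4.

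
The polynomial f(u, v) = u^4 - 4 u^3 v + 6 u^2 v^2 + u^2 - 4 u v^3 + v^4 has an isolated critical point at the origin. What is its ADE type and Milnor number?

The Hessian of f at 0 is [[2, 0], [0, 0]] with rank 1, so corank 1. A Groebner basis of the Jacobian ideal J(f) in C{u,v} is {v^3, u}; counting standard monomials gives mu = 3. Corank 1: A-series; mu = 3 gives A_3.

Type A_3, Milnor number mu = 3.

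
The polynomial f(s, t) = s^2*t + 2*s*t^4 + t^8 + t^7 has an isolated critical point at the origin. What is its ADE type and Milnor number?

The Hessian of f at 0 has rank 0. Corank 2; j^3 = s^2*t has shape L^2 M (L != M), so D-series; mu = 9 gives D_9.

Type D9, Milnor number mu = 9.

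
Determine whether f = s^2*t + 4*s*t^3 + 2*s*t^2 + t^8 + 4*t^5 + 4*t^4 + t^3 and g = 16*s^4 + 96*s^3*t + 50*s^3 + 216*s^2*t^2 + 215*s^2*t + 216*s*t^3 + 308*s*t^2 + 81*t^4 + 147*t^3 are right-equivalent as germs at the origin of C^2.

No.

The Hessian of f at 0 has rank 0. Corank 2; j^3 = t*(s + t)^2 has shape L^2 M (L != M), so D-series; mu = 9 gives D_9. The Hessian of g at 0 has rank 0. Corank 2; j^3 = (2*s + 3*t)*(5*s + 7*t)^2 has shape L^2 M (L != M), so D-series; mu = 5 gives D_5. f is D_9 but g is D_5, hence not right-equivalent.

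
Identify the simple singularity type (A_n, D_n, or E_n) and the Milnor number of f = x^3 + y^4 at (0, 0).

The Hessian of f at 0 has rank 0. Corank 2; j^3 = x^3 is a perfect cube, so E-series; the 4-jet and mu = 6 give E_6.

Type E6, Milnor number mu = 6.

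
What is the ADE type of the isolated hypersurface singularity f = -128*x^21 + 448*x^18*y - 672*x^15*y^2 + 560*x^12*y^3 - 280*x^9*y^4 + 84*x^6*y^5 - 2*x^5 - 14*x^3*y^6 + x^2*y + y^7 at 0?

D_8

The Hessian of f at 0 is [[0, 0], [0, 0]] with rank 0, so corank 2. A Groebner basis of the Jacobian ideal J(f) in C{x,y} is {x^2/7 + y^6, x^3, x*y}; counting standard monomials gives mu = 8. Corank 2; j^3 = x^2*y has shape L^2 M (L != M), so D-series; mu = 8 gives D_8.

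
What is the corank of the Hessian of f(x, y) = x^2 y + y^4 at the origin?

2

The Hessian at 0 is [[0, 0], [0, 0]] of rank 0; hence corank 2.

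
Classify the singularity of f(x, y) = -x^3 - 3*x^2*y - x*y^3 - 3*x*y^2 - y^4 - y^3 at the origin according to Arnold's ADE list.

E_{7}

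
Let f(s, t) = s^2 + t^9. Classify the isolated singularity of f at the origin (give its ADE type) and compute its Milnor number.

The Hessian of f at 0 has rank 1. Corank 1: A-series; mu = 8 gives A_8.

Type A8, Milnor number mu = 8.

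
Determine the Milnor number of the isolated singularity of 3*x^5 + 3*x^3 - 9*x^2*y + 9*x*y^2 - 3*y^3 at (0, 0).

8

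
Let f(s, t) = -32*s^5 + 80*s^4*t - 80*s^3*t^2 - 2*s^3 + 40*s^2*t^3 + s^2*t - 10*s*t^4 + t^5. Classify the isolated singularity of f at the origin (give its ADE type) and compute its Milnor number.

Type D_6, Milnor number mu = 6.

The Hessian of f at 0 has rank 0. Corank 2; j^3 = -s^2*(2*s - t) has shape L^2 M (L != M), so D-series; mu = 6 gives D_6.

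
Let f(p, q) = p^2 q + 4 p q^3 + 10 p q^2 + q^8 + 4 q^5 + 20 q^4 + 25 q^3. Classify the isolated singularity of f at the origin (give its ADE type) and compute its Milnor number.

Type D_9, Milnor number mu = 9.

The Hessian of f at 0 is [[0, 0], [0, 0]] with rank 0, so corank 2. A Groebner basis of the Jacobian ideal J(f) in C{p,q} is {p^4 + 75*p^3 + 875*p^2*q + 20*p^2 + 6955*p*q^2/2 - 8975*p*q/4 - 46875*q^2/4, p^3*q - 15*p^3/2 - 75*p^2*q - p^2 - 252*p*q^2 + 605*p*q/4 + 3125*q^2/4, p^3/2 + p^2*q^2 + 5*p^2*q/2, p*q/2 + q^3 + 5*q^2/2}; counting standard monomials gives mu = 9. Corank 2; j^3 = q*(p + 5*q)^2 has shape L^2 M (L != M), so D-series; mu = 9 gives D_9.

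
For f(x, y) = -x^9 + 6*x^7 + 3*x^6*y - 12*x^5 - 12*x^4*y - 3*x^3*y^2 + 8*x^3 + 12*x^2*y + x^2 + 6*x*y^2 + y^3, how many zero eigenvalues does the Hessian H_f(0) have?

1

The Hessian at 0 is [[2, 0], [0, 0]] of rank 1; hence corank 1.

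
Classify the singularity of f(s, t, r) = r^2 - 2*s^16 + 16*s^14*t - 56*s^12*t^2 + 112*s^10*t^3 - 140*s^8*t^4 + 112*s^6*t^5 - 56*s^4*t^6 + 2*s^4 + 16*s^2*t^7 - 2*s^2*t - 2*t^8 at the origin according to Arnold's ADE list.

D_9

The Hessian of f at 0 has rank 1. Corank 2; j^3 = -2*s^2*t has shape L^2 M (L != M), so D-series; mu = 9 gives D_9.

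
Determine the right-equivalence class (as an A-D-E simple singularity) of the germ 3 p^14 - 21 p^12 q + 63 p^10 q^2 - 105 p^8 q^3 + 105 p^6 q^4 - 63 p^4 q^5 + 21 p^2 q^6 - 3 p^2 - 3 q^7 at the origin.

A6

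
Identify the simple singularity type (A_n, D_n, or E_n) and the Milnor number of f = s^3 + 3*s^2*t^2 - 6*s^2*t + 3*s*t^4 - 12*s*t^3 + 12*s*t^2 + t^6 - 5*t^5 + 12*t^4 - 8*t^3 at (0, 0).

The Hessian of f at 0 has rank 0. Corank 2; j^3 = (s - 2*t)^3 is a perfect cube, so E-series; the 5-jet and mu = 8 give E_8.

Type E8, Milnor number mu = 8.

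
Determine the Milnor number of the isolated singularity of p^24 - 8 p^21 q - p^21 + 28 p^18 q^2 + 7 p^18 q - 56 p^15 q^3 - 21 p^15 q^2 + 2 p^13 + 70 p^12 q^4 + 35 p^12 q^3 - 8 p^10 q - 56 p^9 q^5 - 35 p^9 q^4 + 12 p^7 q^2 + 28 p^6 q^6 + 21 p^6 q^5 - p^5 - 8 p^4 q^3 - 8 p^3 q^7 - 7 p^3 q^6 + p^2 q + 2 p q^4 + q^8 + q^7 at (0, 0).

9

The Hessian of f at 0 has rank 0. Corank 2; j^3 = p^2*q has shape L^2 M (L != M), so D-series; mu = 9 gives D_9.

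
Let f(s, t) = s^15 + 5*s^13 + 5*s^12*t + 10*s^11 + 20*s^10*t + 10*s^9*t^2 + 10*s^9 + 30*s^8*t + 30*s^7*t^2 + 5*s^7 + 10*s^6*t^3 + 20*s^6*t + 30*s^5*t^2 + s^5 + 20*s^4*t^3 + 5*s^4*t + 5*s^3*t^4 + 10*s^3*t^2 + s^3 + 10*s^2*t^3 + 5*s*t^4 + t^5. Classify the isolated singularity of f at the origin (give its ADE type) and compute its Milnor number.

Type E_8, Milnor number mu = 8.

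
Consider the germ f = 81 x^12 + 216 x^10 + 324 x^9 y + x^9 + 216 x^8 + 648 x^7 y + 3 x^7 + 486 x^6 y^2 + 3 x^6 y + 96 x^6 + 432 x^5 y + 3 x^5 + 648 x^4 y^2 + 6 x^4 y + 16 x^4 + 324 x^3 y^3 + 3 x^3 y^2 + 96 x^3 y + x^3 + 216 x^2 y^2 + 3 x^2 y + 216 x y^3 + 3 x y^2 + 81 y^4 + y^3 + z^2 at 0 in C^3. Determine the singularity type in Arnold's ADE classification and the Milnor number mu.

Type E_6, Milnor number mu = 6.

The Hessian of f at 0 is [[0, 0, 0], [0, 0, 0], [0, 0, 2]] with rank 1, so corank 2. A Groebner basis of the Jacobian ideal J(f) in C{x,y,z} is {y^4, x*y^2 + 7*y^3/6, x^2 + 2*x*y + y^2, z}; counting standard monomials gives mu = 6. Corank 2; j^3 = (x + y)^3 is a perfect cube, so E-series; the 4-jet and mu = 6 give E_6.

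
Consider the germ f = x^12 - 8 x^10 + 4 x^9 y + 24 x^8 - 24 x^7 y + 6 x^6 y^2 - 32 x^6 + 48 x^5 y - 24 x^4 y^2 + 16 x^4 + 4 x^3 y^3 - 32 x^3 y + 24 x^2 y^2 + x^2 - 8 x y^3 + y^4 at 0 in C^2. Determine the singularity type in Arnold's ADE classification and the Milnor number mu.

Type A_{3}, Milnor number mu = 3.

The Hessian of f at 0 has rank 1. Corank 1: A-series; mu = 3 gives A_3.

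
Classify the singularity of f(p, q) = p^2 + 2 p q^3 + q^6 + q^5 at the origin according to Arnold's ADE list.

The Hessian of f at 0 has rank 1. Corank 1: A-series; mu = 4 gives A_4.

A4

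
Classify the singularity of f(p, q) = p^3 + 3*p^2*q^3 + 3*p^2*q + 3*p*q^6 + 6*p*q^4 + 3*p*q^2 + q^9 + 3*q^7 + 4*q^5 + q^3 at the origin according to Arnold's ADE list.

The Hessian of f at 0 is [[0, 0], [0, 0]] with rank 0, so corank 2. A Groebner basis of the Jacobian ideal J(f) in C{p,q} is {p^2/2 + p*q^3 + p*q + q^2/2, q^4, p^3 - 3*p*q^2 - 2*q^3, p^2*q + 2*p*q^2 + q^3}; counting standard monomials gives mu = 8. Corank 2; j^3 = (p + q)^3 is a perfect cube, so E-series; the 5-jet and mu = 8 give E_8.

E_{8}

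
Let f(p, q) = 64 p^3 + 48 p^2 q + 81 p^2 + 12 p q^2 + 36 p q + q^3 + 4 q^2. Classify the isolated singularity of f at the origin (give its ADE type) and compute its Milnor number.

Type A_{2}, Milnor number mu = 2.

The Hessian of f at 0 has rank 1. Corank 1: A-series; mu = 2 gives A_2.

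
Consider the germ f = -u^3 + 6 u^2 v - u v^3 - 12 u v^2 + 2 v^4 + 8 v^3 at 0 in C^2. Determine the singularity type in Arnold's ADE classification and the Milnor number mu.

The Hessian of f at 0 is [[0, 0], [0, 0]] with rank 0, so corank 2. A Groebner basis of the Jacobian ideal J(f) in C{u,v} is {u^3 - 6*u^2*v - 48*u^2 + 192*u*v - 192*v^2, 6*u^2 + u*v^2 - 24*u*v + 24*v^2, 3*u^2 - 12*u*v + v^3 + 12*v^2}; counting standard monomials gives mu = 7. Corank 2; j^3 = -(u - 2*v)^3 is a perfect cube, so E-series; the 4-jet and mu = 7 give E_7.

Type E_7, Milnor number mu = 7.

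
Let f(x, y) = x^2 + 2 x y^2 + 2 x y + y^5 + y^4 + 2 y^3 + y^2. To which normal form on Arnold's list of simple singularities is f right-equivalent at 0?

The Hessian of f at 0 has rank 1. Corank 1: A-series; mu = 4 gives A_4.

A_4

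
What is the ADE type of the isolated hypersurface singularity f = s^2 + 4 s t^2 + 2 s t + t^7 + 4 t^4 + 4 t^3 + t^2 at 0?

A6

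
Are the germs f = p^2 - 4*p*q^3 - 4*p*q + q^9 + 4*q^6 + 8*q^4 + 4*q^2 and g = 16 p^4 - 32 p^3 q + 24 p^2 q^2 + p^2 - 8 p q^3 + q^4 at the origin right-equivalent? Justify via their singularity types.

No.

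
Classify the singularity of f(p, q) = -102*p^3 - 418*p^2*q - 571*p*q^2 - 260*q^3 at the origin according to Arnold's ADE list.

D4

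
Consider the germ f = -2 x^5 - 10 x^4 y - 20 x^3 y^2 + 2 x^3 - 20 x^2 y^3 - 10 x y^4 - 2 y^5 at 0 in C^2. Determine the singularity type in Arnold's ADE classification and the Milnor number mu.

Type E_{8}, Milnor number mu = 8.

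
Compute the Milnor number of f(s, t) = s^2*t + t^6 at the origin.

The Hessian of f at 0 is [[0, 0], [0, 0]] with rank 0, so corank 2. A Groebner basis of the Jacobian ideal J(f) in C{s,t} is {s^2/6 + t^5, s^3, s*t}; counting standard monomials gives mu = 7. Corank 2; j^3 = s^2*t has shape L^2 M (L != M), so D-series; mu = 7 gives D_7.

7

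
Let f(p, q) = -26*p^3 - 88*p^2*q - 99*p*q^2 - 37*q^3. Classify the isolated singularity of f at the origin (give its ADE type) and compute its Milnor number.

Type D4, Milnor number mu = 4.

The Hessian of f at 0 has rank 0. Corank 2; j^3 = -(p + q)*(26*p^2 + 62*p*q + 37*q^2) splits into three distinct lines over C (the quadratic factor has nonzero discriminant), so D_4.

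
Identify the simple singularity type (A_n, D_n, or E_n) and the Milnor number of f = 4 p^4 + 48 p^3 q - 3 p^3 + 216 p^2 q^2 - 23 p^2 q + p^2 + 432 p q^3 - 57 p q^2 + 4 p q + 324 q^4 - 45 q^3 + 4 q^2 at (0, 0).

The Hessian of f at 0 has rank 1. Corank 1: A-series; mu = 2 gives A_2.

Type A2, Milnor number mu = 2.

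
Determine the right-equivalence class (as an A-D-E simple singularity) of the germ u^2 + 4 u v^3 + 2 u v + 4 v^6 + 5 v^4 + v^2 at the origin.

A_3

The Hessian of f at 0 has rank 1. Corank 1: A-series; mu = 3 gives A_3.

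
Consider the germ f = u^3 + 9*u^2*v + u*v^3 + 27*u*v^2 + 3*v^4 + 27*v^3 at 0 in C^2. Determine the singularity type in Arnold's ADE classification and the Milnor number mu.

Type E_7, Milnor number mu = 7.

The Hessian of f at 0 is [[0, 0], [0, 0]] with rank 0, so corank 2. A Groebner basis of the Jacobian ideal J(f) in C{u,v} is {u^3 + 9*u^2*v + 162*u^2 + 972*u*v + 1458*v^2, -9*u^2 + u*v^2 - 54*u*v - 81*v^2, 3*u^2 + 18*u*v + v^3 + 27*v^2}; counting standard monomials gives mu = 7. Corank 2; j^3 = (u + 3*v)^3 is a perfect cube, so E-series; the 4-jet and mu = 7 give E_7.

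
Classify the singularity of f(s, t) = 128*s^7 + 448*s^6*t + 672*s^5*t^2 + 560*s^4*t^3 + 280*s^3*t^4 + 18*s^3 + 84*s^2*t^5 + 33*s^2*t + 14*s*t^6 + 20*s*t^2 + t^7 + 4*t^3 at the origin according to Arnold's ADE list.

The Hessian of f at 0 has rank 0. Corank 2; j^3 = (2*s + t)*(3*s + 2*t)^2 has shape L^2 M (L != M), so D-series; mu = 8 gives D_8.

D_{8}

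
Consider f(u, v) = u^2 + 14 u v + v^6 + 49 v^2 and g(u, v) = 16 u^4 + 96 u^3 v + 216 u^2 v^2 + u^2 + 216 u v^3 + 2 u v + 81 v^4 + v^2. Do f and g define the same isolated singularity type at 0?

No.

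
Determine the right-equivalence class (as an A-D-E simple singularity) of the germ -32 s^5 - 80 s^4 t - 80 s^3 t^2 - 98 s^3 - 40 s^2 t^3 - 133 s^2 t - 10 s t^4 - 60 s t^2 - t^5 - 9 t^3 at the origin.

D_6

The Hessian of f at 0 has rank 0. Corank 2; j^3 = -(2*s + t)*(7*s + 3*t)^2 has shape L^2 M (L != M), so D-series; mu = 6 gives D_6.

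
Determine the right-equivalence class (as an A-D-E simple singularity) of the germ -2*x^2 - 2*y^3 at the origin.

A2

The Hessian of f at 0 has rank 1. Corank 1: A-series; mu = 2 gives A_2.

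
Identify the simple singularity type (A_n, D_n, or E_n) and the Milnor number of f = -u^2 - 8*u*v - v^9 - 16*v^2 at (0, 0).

Type A_{8}, Milnor number mu = 8.

The Hessian of f at 0 has rank 1. Corank 1: A-series; mu = 8 gives A_8.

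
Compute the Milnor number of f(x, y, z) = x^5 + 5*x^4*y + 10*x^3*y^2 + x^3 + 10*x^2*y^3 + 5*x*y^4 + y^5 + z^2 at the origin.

8

The Hessian of f at 0 is [[0, 0, 0], [0, 0, 0], [0, 0, 2]] with rank 1, so corank 2. A Groebner basis of the Jacobian ideal J(f) in C{x,y,z} is {y^5, x*y^3 + y^4/4, x^2, z}; counting standard monomials gives mu = 8. Corank 2; j^3 = x^3 is a perfect cube, so E-series; the 5-jet and mu = 8 give E_8.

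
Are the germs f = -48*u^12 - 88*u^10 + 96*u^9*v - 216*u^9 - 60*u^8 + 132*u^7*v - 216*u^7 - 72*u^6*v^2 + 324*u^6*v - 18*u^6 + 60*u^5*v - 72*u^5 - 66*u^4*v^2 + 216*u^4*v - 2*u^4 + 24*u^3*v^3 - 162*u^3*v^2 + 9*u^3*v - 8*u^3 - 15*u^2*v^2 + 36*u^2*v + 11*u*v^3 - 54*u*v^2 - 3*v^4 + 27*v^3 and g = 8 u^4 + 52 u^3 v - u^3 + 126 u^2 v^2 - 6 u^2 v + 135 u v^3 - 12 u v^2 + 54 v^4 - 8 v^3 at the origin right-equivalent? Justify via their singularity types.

Yes.

The Hessian of f at 0 is [[0, 0], [0, 0]] with rank 0, so corank 2. A Groebner basis of the Jacobian ideal J(f) in C{u,v} is {768*u^2 - 2304*u*v + v^4 + 8*v^3 + 1728*v^2, u^3 + 180*u^2 - 540*u*v - 3*v^3/2 + 405*v^2, u^2*v + 88*u^2 - 264*u*v - 4*v^3/3 + 198*v^2, 32*u^2 + u*v^2 - 96*u*v - 7*v^3/6 + 72*v^2}; counting standard monomials gives mu = 7. Corank 2; j^3 = -(2*u - 3*v)^3 is a perfect cube, so E-series; the 4-jet and mu = 7 give E_7. The Hessian of g at 0 is [[0, 0], [0, 0]] with rank 0, so corank 2. A Groebner basis of the Jacobian ideal J(g) in C{u,v} is {3*u^2/4 + 3*u*v + v^4 + v^3/4 + 3*v^2, u^3 - 21*u^2/2 - 42*u*v + 9*v^3/2 - 42*v^2, u^2*v + 15*u^2/4 + 15*u*v - 11*v^3/4 + 15*v^2, -u^2 + u*v^2 - 4*u*v + 5*v^3/3 - 4*v^2}; counting standard monomials gives mu = 7. Corank 2; j^3 = -(u + 2*v)^3 is a perfect cube, so E-series; the 4-jet and mu = 7 give E_7. Both have type E_7, hence right-equivalent.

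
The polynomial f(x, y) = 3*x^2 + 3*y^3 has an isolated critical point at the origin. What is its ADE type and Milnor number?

The Hessian of f at 0 is [[6, 0], [0, 0]] with rank 1, so corank 1. A Groebner basis of the Jacobian ideal J(f) in C{x,y} is {y^2, x}; counting standard monomials gives mu = 2. Corank 1: A-series; mu = 2 gives A_2.

Type A_{2}, Milnor number mu = 2.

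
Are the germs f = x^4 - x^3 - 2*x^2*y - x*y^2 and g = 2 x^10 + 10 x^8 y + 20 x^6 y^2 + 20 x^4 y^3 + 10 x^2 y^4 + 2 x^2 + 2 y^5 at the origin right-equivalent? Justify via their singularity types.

No.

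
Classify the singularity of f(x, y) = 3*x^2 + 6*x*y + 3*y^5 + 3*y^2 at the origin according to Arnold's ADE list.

A4

The Hessian of f at 0 has rank 1. Corank 1: A-series; mu = 4 gives A_4.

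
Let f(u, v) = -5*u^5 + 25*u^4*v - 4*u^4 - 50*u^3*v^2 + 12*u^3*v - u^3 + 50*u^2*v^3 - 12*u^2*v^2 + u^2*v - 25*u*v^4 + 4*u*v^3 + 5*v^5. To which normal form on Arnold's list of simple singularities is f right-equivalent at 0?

D_6

The Hessian of f at 0 is [[0, 0], [0, 0]] with rank 0, so corank 2. A Groebner basis of the Jacobian ideal J(f) in C{u,v} is {u^3, u^2*v, -2*u^2 + u*v^2, -13*u^2/2 + u*v/2 + v^3}; counting standard monomials gives mu = 6. Corank 2; j^3 = -u^2*(u - v) has shape L^2 M (L != M), so D-series; mu = 6 gives D_6.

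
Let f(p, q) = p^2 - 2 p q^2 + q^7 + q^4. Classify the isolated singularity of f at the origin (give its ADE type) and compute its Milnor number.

Type A_6, Milnor number mu = 6.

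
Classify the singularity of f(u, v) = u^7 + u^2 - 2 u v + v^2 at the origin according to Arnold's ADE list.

A_{6}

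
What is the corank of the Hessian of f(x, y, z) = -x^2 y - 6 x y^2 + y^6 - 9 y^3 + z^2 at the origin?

2

Hessian at 0 has rank 1.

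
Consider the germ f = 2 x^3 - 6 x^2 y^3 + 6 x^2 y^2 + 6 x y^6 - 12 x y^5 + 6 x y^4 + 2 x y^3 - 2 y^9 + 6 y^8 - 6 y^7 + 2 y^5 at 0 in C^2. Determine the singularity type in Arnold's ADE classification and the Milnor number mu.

Type E7, Milnor number mu = 7.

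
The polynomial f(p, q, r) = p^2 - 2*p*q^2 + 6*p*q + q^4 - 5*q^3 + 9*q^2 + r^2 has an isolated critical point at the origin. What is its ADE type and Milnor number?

The Hessian of f at 0 is [[2, 6, 0], [6, 18, 0], [0, 0, 2]] with rank 2, so corank 1. A Groebner basis of the Jacobian ideal J(f) in C{p,q,r} is {q^2, p + 3*q, r}; counting standard monomials gives mu = 2. Corank 1: A-series; mu = 2 gives A_2.

Type A_2, Milnor number mu = 2.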